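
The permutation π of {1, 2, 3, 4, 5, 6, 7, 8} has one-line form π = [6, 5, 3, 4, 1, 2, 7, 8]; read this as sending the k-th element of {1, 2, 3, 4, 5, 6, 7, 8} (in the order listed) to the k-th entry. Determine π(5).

5 is element number 5 of the domain, and entry number 5 of the one-line form is 1, so π(5) = 1.

1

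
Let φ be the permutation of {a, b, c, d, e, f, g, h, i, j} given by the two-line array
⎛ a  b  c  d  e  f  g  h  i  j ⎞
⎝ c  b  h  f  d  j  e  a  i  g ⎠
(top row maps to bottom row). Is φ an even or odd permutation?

In disjoint-cycle form the cycle lengths are 5, 3, 1, 1.
A cycle of length ℓ contributes ℓ−1 transpositions, so φ is a product of 4 + 2 = 6 transpositions — even.

even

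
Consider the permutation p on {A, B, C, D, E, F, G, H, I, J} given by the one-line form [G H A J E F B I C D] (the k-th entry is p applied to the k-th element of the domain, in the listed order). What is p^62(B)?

I

Tracing B → H → … returns to B after 6 steps, so B lies in a 6-cycle (A G B H I C).
On a 6-cycle, p^6 is the identity, so p^62 = p^2 there (62 ≡ 2 mod 6).
Stepping 2 places around the cycle: B → H → I.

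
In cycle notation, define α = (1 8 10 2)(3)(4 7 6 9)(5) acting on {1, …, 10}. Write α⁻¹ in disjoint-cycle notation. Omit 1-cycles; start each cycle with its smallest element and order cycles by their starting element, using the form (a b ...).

(1 2 10 8)(4 9 6 7)

If α sends a → b within a cycle, α⁻¹ sends b → a; equivalently, reverse each cycle.
Reversing each cycle of α and rotating so the smallest element leads gives (1 2 10 8)(4 9 6 7).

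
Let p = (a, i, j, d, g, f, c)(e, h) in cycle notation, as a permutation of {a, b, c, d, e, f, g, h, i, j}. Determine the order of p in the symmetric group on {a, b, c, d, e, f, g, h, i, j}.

The disjoint cycles have lengths 7, 2, 1.
Since disjoint cycles commute, ord(p) = lcm(7, 2) = 14.

14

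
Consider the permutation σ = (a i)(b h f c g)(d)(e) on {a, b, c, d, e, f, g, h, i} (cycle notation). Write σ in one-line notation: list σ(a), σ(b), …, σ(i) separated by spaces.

Reading each image from the cycles: a↦i, b↦h, c↦g, d↦d, e↦e, f↦c, g↦b, h↦f, i↦a.
Listing these in domain order gives i h g d e c b f a.

i h g d e c b f a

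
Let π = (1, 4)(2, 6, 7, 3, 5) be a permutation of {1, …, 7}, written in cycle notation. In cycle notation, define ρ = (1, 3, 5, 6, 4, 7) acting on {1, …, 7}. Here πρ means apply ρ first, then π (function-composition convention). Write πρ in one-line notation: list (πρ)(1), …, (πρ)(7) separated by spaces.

5 6 2 3 7 1 4

For each element, apply ρ then π: 1 → 3 → 5; 2 → 2 → 6; 3 → 5 → 2; 4 → 7 → 3; 5 → 6 → 7; 6 → 4 → 1; 7 → 1 → 4.
Collecting the images, πρ = [5 6 2 3 7 1 4].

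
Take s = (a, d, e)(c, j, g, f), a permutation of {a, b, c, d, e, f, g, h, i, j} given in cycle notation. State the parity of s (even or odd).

The cycle lengths are 4, 3, 1, 1, 1.
A cycle is odd iff its length is even; s has 1 even-length cycle, so sgn(s) = (−1)^1 and s is odd.

odd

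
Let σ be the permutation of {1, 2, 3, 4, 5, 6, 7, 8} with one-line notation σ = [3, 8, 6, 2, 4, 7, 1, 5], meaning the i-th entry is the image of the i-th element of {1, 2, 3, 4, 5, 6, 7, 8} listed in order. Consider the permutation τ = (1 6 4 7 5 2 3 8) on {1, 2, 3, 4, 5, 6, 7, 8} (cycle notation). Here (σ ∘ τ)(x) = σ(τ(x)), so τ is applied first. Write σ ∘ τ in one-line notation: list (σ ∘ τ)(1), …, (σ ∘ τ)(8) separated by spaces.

(σ ∘ τ)(x) = σ(τ(x)). Computing each image: σ(τ(1)) = σ(6) = 7, σ(τ(2)) = σ(3) = 6, σ(τ(3)) = σ(8) = 5, σ(τ(4)) = σ(7) = 1, σ(τ(5)) = σ(2) = 8, σ(τ(6)) = σ(4) = 2, σ(τ(7)) = σ(5) = 4, σ(τ(8)) = σ(1) = 3.
Hence σ ∘ τ = [7 6 5 1 8 2 4 3].

7 6 5 1 8 2 4 3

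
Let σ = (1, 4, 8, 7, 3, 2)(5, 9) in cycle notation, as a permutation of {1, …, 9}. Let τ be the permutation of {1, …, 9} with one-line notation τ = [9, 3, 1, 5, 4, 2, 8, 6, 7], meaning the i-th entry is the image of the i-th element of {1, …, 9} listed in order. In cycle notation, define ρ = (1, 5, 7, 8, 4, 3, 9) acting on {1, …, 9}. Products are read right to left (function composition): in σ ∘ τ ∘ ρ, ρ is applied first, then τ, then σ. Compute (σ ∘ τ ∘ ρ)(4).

4

Apply the permutations in order: ρ(4) = 3, then τ(3) = 1, then σ(1) = 4. So (σ ∘ τ ∘ ρ)(4) = 4.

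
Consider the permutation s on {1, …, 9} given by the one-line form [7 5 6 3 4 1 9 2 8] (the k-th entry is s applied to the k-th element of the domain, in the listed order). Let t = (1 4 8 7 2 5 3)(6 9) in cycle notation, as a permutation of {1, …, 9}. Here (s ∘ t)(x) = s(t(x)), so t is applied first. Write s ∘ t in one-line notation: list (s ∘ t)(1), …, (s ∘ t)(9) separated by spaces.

(s ∘ t)(x) = s(t(x)). Computing each image: s(t(1)) = s(4) = 3, s(t(2)) = s(5) = 4, s(t(3)) = s(1) = 7, s(t(4)) = s(8) = 2, s(t(5)) = s(3) = 6, s(t(6)) = s(9) = 8, s(t(7)) = s(2) = 5, s(t(8)) = s(7) = 9, s(t(9)) = s(6) = 1.
Hence s ∘ t = [3 4 7 2 6 8 5 9 1].

3 4 7 2 6 8 5 9 1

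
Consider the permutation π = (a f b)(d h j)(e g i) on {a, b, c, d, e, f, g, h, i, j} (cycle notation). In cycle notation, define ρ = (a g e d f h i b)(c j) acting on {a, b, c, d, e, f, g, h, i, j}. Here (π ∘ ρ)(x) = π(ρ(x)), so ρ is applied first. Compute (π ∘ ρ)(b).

First apply ρ: ρ(b) = a, then π(a) = f. Thus (π ∘ ρ)(b) = f.

f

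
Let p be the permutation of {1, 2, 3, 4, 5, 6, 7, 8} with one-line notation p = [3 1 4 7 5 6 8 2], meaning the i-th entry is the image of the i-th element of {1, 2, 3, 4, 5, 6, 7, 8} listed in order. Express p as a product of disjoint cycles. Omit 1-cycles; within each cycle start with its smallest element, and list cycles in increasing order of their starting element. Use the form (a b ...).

From 1: 1 → 3 → 4 → 7 → 8 → 2 → 1, closing the cycle (1 3 4 7 8 2).
Repeating from the next unused element and collecting all non-trivial cycles gives (1 3 4 7 8 2).

(1 3 4 7 8 2)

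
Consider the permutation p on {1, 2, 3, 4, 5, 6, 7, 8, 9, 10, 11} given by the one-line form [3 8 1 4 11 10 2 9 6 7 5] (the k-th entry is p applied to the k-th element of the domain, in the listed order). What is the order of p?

6

Writing p as disjoint cycles, the cycle lengths are 6, 2, 2, 1.
The order of p is the least common multiple of its cycle lengths: lcm(6, 2, 2) = 6.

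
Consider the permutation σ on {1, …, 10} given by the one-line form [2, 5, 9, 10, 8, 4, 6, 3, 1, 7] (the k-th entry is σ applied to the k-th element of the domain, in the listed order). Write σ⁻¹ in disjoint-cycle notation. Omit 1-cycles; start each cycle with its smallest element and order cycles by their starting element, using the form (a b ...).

First write σ in disjoint cycles: (1 2 5 8 3 9)(4 10 7 6).
The inverse reverses every cycle; in canonical form, σ⁻¹ = (1 9 3 8 5 2)(4 6 7 10).

(1 9 3 8 5 2)(4 6 7 10)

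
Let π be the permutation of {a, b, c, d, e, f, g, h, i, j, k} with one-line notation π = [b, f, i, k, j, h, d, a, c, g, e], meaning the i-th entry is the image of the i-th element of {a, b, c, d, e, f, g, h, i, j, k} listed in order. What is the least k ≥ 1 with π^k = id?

20

Writing π as disjoint cycles, the cycle lengths are 5, 4, 2.
Since disjoint cycles commute, ord(π) = lcm(5, 4, 2) = 20.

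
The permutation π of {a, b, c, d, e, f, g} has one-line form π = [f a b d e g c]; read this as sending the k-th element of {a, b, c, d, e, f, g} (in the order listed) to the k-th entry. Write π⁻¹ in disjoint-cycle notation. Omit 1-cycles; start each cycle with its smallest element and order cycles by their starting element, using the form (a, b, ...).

First write π in disjoint cycles: (a, f, g, c, b).
Reversing each cycle (and rotating so the smallest element leads) gives π⁻¹ = (a, b, c, g, f).

(a, b, c, g, f)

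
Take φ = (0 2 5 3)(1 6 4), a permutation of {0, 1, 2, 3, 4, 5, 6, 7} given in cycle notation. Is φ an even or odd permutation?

odd

The cycle lengths are 4, 3, 1.
A cycle of length ℓ contributes ℓ−1 transpositions, so φ is a product of 3 + 2 = 5 transpositions — odd.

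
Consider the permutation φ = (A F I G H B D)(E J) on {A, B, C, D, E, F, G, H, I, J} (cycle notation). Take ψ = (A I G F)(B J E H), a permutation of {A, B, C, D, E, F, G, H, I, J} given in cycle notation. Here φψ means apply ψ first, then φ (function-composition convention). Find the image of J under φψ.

ψ(J) = E, then φ(E) = J; composing gives (φψ)(J) = J.

J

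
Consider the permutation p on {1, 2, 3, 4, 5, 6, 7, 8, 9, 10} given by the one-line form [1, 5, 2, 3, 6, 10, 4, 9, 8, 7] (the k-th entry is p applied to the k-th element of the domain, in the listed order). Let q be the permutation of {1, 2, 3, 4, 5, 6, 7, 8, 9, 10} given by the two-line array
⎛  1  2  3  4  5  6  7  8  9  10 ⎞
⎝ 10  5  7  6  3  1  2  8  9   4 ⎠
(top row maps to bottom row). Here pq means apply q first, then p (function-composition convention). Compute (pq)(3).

4

q(3) = 7, then p(7) = 4; composing gives (pq)(3) = 4.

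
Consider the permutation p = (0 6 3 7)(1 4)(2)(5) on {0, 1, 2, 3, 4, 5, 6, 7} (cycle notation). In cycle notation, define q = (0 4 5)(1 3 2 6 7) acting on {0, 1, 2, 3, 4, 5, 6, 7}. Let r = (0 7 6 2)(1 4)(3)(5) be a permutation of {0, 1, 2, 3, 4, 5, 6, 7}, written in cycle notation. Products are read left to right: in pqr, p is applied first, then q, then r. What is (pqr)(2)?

2

Chase 2: p(2) = 2; q(2) = 6; r(6) = 2. Hence (pqr)(2) = 2.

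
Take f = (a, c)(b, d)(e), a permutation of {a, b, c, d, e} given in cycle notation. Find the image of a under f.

Within (a, c), a ↦ c.

c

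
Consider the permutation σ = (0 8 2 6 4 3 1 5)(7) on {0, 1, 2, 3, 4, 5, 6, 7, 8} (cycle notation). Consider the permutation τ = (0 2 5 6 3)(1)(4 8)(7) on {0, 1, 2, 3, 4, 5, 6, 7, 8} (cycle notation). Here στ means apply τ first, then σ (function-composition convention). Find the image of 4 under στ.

2

(στ)(4) = σ(τ(4)). τ(4) = 8, then σ(8) = 2. So (στ)(4) = 2.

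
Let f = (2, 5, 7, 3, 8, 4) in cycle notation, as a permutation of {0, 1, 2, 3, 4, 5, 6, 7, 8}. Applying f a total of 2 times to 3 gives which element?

3 lies in the 6-cycle (2, 5, 7, 3, 8, 4).
Advancing 2 steps from 3: 3 → 8 → 4.

4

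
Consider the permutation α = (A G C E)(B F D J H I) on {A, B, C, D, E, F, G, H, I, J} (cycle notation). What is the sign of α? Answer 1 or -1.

1

The cycle lengths are 6, 4.
A cycle of length ℓ contributes ℓ−1 transpositions, so α is a product of 5 + 3 = 8 transpositions — even.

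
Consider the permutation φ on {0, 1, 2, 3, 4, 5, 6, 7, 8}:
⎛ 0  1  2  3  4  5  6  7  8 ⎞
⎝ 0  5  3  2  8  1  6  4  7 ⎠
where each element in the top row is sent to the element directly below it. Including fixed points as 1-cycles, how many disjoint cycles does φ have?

The cycle decomposition is (0)(1, 5)(2, 3)(4, 8, 7)(6), which has 5 cycles (counting 1-cycles).

5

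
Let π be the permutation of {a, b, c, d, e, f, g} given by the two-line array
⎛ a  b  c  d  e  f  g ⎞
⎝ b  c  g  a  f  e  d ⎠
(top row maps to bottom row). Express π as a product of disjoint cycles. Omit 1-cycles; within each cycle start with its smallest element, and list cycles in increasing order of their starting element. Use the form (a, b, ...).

(a, b, c, g, d)(e, f)

Iterating π from a gives a → b → c → g → d → a; that is the 5-cycle (a, b, c, g, d).
Continuing from each remaining unvisited element yields (a, b, c, g, d)(e, f).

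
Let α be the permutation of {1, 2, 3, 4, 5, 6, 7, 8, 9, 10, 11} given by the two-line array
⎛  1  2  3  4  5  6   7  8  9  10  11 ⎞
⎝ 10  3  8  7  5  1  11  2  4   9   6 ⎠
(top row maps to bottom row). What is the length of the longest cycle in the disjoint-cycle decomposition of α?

7

Decomposing into disjoint cycles gives (1 10 9 4 7 11 6)(2 3 8); the longest has length 7.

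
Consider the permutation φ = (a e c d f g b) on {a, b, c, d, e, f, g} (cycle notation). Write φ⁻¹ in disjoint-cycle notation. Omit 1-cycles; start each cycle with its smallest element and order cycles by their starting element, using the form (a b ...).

The inverse reverses each cycle.
After reversing and putting each cycle's least element first, φ⁻¹ = (a b g f d c e).

(a b g f d c e)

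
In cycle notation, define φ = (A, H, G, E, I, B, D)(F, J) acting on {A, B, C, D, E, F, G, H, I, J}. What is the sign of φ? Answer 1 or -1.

-1

The cycle lengths are 7, 2, 1.
A cycle of length ℓ contributes ℓ−1 transpositions, so φ is a product of 6 + 1 = 7 transpositions — odd.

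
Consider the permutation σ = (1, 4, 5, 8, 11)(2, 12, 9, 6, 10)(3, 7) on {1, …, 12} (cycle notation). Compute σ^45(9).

9

9 lies in the 5-cycle (2, 12, 9, 6, 10).
Since the cycle has length 5, σ^45 acts on it the same as σ^0 (45 mod 5 = 0).
So σ^45(9) = 9.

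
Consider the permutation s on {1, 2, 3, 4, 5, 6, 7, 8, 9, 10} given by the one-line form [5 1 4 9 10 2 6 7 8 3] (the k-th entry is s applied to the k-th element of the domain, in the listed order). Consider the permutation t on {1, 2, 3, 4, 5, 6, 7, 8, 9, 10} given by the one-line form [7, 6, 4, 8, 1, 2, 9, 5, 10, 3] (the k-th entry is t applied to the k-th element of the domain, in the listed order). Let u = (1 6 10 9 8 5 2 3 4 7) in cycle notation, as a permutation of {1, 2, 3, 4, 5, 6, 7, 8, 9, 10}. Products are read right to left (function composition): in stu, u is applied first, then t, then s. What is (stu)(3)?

Apply the permutations in order: u(3) = 4, then t(4) = 8, then s(8) = 7. So (stu)(3) = 7.

7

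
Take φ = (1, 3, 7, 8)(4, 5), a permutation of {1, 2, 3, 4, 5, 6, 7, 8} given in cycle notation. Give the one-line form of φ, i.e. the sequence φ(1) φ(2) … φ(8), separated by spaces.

Each element maps to the next entry in its cycle (wrapping to the front): 1→3, 2→2, 3→7, 4→5, 5→4, 6→6, 7→8, 8→1.
Listing these in domain order gives 3 2 7 5 4 6 8 1.

3 2 7 5 4 6 8 1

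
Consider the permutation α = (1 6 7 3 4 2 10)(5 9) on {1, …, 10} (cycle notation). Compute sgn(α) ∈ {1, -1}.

-1

The cycle lengths are 7, 2, 1.
A cycle of length ℓ contributes ℓ−1 transpositions, so α is a product of 6 + 1 = 7 transpositions — odd.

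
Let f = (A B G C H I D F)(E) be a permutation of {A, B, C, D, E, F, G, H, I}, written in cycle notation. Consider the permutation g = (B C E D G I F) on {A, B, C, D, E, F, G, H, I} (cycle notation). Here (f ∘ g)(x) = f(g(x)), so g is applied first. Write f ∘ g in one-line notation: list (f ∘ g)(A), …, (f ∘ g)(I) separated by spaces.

(f ∘ g)(x) = f(g(x)). Computing each image: f(g(A)) = f(A) = B, f(g(B)) = f(C) = H, f(g(C)) = f(E) = E, f(g(D)) = f(G) = C, f(g(E)) = f(D) = F, f(g(F)) = f(B) = G, f(g(G)) = f(I) = D, f(g(H)) = f(H) = I, f(g(I)) = f(F) = A.
Hence f ∘ g = [B H E C F G D I A].

B H E C F G D I A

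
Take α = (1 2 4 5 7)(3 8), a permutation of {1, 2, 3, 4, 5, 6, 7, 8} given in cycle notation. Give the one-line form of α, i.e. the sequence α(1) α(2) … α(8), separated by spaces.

2 4 8 5 7 6 1 3

Each element maps to the next entry in its cycle (wrapping to the front): 1→2, 2→4, 3→8, 4→5, 5→7, 6→6, 7→1, 8→3.
Listing these in domain order gives 2 4 8 5 7 6 1 3.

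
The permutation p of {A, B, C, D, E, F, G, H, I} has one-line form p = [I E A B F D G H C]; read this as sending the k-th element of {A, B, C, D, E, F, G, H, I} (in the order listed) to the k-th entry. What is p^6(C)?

C

Tracing C → A → … returns to C after 3 steps, so C lies in a 3-cycle (A, I, C).
On a 3-cycle, p^3 is the identity, so p^6 = p^0 there (6 ≡ 0 mod 3).
So p^6(C) = C.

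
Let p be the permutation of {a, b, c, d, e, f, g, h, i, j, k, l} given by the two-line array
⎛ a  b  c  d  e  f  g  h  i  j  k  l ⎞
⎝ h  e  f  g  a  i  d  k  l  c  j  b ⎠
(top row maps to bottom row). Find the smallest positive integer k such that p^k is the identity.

10

Decomposing into disjoint cycles gives cycle lengths 10, 2.
The order of p is the least common multiple of its cycle lengths: lcm(10, 2) = 10.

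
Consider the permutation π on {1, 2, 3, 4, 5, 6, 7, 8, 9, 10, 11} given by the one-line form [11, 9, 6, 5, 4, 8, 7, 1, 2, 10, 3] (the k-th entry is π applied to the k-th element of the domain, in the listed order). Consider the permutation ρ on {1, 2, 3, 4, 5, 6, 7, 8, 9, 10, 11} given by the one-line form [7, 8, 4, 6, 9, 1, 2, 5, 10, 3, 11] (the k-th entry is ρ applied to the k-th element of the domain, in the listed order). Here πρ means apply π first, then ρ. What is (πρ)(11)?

4

(πρ)(11) = ρ(π(11)). π(11) = 3, then ρ(3) = 4. So (πρ)(11) = 4.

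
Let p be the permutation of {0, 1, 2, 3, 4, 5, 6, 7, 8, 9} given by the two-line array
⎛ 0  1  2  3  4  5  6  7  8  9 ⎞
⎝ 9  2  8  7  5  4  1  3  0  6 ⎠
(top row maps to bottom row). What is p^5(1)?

Tracing 1 → 2 → … returns to 1 after 6 steps, so 1 lies in a 6-cycle (0 9 6 1 2 8).
Stepping 5 places around the cycle: 1 → 2 → 8 → 0 → 9 → 6.

6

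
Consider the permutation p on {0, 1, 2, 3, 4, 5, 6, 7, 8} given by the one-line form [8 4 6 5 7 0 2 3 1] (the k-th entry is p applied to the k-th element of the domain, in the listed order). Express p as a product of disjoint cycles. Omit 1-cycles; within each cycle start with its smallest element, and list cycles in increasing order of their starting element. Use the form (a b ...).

From 0: 0 → 8 → 1 → 4 → 7 → 3 → 5 → 0, closing the cycle (0 8 1 4 7 3 5).
Continuing from each remaining unvisited element yields (0 8 1 4 7 3 5)(2 6).

(0 8 1 4 7 3 5)(2 6)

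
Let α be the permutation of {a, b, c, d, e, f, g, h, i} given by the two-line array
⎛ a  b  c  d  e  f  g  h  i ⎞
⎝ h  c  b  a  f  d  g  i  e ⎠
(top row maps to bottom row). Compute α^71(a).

d

Tracing a → h → … returns to a after 6 steps, so a lies in a 6-cycle (a, h, i, e, f, d).
Since the cycle has length 6, α^71 acts on it the same as α^5 (71 mod 6 = 5).
Stepping 5 places around the cycle: a → h → i → e → f → d.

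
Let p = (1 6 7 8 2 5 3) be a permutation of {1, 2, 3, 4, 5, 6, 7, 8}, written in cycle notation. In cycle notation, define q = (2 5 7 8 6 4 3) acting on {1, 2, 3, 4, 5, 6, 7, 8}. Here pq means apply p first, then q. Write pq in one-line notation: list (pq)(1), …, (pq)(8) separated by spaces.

(pq)(x) = q(p(x)). Computing each image: q(p(1)) = q(6) = 4, q(p(2)) = q(5) = 7, q(p(3)) = q(1) = 1, q(p(4)) = q(4) = 3, q(p(5)) = q(3) = 2, q(p(6)) = q(7) = 8, q(p(7)) = q(8) = 6, q(p(8)) = q(2) = 5.
Hence pq = [4 7 1 3 2 8 6 5].

4 7 1 3 2 8 6 5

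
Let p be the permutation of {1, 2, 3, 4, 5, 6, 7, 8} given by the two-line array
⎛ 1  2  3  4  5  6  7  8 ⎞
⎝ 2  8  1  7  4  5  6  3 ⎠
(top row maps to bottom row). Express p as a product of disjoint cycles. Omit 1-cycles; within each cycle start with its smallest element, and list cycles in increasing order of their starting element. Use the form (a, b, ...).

(1, 2, 8, 3)(4, 7, 6, 5)

Iterating p from 1 gives 1 → 2 → 8 → 3 → 1; that is the 4-cycle (1, 2, 8, 3).
Repeating from the next unused element and collecting all non-trivial cycles gives (1, 2, 8, 3)(4, 7, 6, 5).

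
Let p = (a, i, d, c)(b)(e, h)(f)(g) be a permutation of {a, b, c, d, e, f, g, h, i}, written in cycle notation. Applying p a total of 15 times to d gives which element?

d lies in the 4-cycle (a, i, d, c).
Powers repeat with period 4 on this cycle, and 15 mod 4 = 3, so p^15(d) = p^3(d).
Stepping 3 places around the cycle: d → c → a → i.

i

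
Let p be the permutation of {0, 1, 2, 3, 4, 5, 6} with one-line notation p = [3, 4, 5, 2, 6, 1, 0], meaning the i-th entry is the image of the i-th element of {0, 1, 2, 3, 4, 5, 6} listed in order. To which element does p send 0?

0 is element number 1 of the domain, and entry number 1 of the one-line form is 3, so p(0) = 3.

3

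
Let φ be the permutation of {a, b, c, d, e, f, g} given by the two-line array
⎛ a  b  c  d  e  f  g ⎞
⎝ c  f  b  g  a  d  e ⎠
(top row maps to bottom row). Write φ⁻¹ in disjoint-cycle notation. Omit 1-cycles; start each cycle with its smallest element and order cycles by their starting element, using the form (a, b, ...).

(a, e, g, d, f, b, c)

The cycle decomposition of φ is (a, c, b, f, d, g, e).
The inverse reverses every cycle; in canonical form, φ⁻¹ = (a, e, g, d, f, b, c).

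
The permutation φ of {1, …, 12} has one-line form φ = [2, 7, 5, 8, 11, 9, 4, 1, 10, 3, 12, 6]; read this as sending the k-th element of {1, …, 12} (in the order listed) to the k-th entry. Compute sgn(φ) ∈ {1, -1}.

1

In disjoint-cycle form the cycle lengths are 7, 5.
A cycle of length ℓ contributes ℓ−1 transpositions, so φ is a product of 6 + 4 = 10 transpositions — even.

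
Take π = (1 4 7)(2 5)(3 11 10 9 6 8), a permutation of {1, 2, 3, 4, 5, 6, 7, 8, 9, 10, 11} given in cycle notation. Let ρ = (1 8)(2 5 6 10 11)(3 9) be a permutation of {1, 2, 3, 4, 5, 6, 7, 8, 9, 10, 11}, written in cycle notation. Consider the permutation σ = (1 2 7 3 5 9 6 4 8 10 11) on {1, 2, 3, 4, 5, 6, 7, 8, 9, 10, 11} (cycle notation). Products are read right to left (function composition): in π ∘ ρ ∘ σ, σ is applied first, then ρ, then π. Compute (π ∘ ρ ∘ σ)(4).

(π ∘ ρ ∘ σ)(4) = π(ρ(σ(4))). σ(4) = 8, then ρ(8) = 1, then π(1) = 4, so the result is 4.

4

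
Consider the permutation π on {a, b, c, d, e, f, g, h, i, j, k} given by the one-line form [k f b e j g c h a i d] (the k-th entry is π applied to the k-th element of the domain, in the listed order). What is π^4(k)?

i

Tracing k → d → … returns to k after 6 steps, so k lies in a 6-cycle (a k d e j i).
Advancing 4 steps from k: k → d → e → j → i.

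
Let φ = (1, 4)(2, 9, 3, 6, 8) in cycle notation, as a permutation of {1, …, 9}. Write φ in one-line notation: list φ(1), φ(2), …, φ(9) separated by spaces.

4 9 6 1 5 8 7 2 3

Reading each image from the cycles: 1→4, 2→9, 3→6, 4→1, 5→5, 6→8, 7→7, 8→2, 9→3.
So the one-line form is 4 9 6 1 5 8 7 2 3.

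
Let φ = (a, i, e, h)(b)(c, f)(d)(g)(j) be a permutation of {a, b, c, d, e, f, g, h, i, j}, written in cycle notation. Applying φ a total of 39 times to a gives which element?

a lies in the 4-cycle (a, i, e, h).
On a 4-cycle, φ^4 is the identity, so φ^39 = φ^3 there (39 ≡ 3 mod 4).
Advancing 3 steps from a: a → i → e → h.

h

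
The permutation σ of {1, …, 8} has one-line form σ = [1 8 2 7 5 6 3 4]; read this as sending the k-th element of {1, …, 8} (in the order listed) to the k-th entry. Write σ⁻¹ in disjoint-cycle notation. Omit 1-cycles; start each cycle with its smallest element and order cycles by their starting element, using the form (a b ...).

The cycle decomposition of σ is (2 8 4 7 3).
Reversing each cycle (and rotating so the smallest element leads) gives σ⁻¹ = (2 3 7 4 8).

(2 3 7 4 8)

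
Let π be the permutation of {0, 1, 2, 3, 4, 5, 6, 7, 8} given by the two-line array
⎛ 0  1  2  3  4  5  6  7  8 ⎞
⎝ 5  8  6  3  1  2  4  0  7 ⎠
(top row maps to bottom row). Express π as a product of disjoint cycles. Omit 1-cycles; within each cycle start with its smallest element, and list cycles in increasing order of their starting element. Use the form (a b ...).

(0 5 2 6 4 1 8 7)

Iterating π from 0 gives 0 → 5 → 2 → 6 → 4 → 1 → 8 → 7 → 0; that is the 8-cycle (0 5 2 6 4 1 8 7).
Repeating from the next unused element and collecting all non-trivial cycles gives (0 5 2 6 4 1 8 7).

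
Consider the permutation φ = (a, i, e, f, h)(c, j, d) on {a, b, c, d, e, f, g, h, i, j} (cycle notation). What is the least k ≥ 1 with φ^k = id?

The cycle type of φ is (5, 3, 1, 1).
Since disjoint cycles commute, ord(φ) = lcm(5, 3) = 15.

15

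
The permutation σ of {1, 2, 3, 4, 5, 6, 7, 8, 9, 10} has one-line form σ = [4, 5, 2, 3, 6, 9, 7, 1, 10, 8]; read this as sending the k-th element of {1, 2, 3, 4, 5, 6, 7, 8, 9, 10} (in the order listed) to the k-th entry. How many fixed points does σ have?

The fixed points (elements with σ(x) = x) are {7}, so there is 1.

1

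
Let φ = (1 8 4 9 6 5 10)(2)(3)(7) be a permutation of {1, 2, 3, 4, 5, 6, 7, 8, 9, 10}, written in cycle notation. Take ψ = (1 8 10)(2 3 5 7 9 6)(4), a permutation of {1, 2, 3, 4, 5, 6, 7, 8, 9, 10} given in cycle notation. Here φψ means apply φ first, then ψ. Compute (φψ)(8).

4

First apply φ: φ(8) = 4, then ψ(4) = 4. Thus (φψ)(8) = 4.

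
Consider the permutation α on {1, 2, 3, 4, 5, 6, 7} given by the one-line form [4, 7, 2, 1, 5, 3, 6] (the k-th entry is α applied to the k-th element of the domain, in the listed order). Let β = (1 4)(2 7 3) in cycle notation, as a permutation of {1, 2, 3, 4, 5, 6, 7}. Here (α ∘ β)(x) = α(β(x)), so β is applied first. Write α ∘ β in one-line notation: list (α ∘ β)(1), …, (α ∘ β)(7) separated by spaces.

For each element, apply β then α: 1 → 4 → 1; 2 → 7 → 6; 3 → 2 → 7; 4 → 1 → 4; 5 → 5 → 5; 6 → 6 → 3; 7 → 3 → 2.
So α ∘ β in one-line form is 1 6 7 4 5 3 2.

1 6 7 4 5 3 2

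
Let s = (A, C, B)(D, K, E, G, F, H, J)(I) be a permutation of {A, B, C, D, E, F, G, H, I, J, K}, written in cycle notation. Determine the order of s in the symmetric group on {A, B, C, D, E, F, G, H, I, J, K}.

21

The cycle type of s is (7, 3, 1).
The order is lcm(7, 3) = 21.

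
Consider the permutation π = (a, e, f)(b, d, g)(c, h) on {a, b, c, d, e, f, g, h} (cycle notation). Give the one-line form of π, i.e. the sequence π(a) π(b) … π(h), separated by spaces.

e d h g f a b c

Image by image: a↦e, b↦d, c↦h, d↦g, e↦f, f↦a, g↦b, h↦c.
So the one-line form is e d h g f a b c.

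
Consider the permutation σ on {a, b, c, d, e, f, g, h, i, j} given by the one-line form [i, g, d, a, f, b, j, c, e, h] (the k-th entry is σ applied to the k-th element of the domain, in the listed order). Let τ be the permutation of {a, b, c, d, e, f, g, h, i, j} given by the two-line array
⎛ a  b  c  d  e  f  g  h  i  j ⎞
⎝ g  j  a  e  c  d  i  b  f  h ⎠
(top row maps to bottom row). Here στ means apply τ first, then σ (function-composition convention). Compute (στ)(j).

c

First apply τ: τ(j) = h, then σ(h) = c. Thus (στ)(j) = c.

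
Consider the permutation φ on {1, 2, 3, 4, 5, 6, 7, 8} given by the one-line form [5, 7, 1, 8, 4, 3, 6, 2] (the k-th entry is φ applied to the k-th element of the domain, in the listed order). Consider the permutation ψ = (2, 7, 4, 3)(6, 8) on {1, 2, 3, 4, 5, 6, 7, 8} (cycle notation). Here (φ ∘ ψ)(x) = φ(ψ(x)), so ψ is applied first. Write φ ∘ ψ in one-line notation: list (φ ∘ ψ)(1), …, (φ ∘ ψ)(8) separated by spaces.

5 6 7 1 4 2 8 3

Chase each element through ψ then φ: 1 → 1 → 5; 2 → 7 → 6; 3 → 2 → 7; 4 → 3 → 1; 5 → 5 → 4; 6 → 8 → 2; 7 → 4 → 8; 8 → 6 → 3.
Collecting the images, φ ∘ ψ = [5 6 7 1 4 2 8 3].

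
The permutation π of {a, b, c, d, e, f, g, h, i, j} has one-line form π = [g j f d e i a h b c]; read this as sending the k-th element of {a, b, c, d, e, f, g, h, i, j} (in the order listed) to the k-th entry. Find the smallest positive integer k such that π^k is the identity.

Decomposing into disjoint cycles gives cycle lengths 5, 2, 1, 1, 1.
The order of π is the least common multiple of its cycle lengths: lcm(5, 2) = 10.

10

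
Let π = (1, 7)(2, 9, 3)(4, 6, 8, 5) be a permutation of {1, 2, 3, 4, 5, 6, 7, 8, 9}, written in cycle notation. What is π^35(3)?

3 lies in the 3-cycle (2, 9, 3).
Since the cycle has length 3, π^35 acts on it the same as π^2 (35 mod 3 = 2).
Advancing 2 steps from 3: 3 → 2 → 9.

9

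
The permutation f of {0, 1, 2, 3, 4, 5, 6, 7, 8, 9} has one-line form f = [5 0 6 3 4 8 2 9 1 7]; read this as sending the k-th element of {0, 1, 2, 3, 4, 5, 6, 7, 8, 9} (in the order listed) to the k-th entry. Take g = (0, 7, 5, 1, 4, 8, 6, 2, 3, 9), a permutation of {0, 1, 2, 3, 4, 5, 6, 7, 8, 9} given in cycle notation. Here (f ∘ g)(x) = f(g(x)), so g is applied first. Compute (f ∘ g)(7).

g(7) = 5, then f(5) = 8; composing gives (f ∘ g)(7) = 8.

8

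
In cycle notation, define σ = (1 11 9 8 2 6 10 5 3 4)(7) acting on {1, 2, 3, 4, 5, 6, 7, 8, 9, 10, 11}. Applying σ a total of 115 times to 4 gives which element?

4 lies in the 10-cycle (1 11 9 8 2 6 10 5 3 4).
Powers repeat with period 10 on this cycle, and 115 mod 10 = 5, so σ^115(4) = σ^5(4).
Advancing 5 steps from 4: 4 → 1 → 11 → 9 → 8 → 2.

2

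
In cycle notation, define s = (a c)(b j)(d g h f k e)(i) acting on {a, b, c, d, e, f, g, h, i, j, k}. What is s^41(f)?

f lies in the 6-cycle (d g h f k e).
On a 6-cycle, s^6 is the identity, so s^41 = s^5 there (41 ≡ 5 mod 6).
Advancing 5 steps from f: f → k → e → d → g → h.

h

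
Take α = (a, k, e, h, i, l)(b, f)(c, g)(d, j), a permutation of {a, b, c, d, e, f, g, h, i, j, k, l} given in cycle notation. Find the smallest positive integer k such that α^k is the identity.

6

The disjoint cycles have lengths 6, 2, 2, 2.
Since disjoint cycles commute, ord(α) = lcm(6, 2, 2, 2) = 6.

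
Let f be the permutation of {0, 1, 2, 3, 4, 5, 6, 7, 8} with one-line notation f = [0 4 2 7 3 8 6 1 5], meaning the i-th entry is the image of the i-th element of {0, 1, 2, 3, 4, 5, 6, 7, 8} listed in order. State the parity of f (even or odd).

In disjoint-cycle form the cycle lengths are 4, 2, 1, 1, 1.
A cycle of length ℓ contributes ℓ−1 transpositions, so f is a product of 3 + 1 = 4 transpositions — even.

even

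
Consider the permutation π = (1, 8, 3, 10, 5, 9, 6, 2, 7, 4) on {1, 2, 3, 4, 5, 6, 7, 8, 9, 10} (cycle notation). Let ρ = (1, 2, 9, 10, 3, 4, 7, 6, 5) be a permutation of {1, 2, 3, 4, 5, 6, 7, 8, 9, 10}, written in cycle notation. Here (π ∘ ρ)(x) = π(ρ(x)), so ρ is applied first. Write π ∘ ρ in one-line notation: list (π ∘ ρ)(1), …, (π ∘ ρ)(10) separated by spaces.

7 6 1 4 8 9 2 3 5 10

For each element, apply ρ then π: 1 → 2 → 7; 2 → 9 → 6; 3 → 4 → 1; 4 → 7 → 4; 5 → 1 → 8; 6 → 5 → 9; 7 → 6 → 2; 8 → 8 → 3; 9 → 10 → 5; 10 → 3 → 10.
Collecting the images, π ∘ ρ = [7 6 1 4 8 9 2 3 5 10].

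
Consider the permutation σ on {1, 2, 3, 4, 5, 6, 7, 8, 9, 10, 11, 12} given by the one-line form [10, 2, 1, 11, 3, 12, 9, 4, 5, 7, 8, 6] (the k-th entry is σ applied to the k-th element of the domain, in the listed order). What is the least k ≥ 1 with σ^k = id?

The disjoint-cycle form of σ has cycle lengths 6, 3, 2, 1.
The order of σ is the least common multiple of its cycle lengths: lcm(6, 3, 2) = 6.

6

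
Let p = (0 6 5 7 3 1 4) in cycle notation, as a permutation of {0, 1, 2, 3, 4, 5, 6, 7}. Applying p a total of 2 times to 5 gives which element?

3

5 lies in the 7-cycle (0 6 5 7 3 1 4).
Stepping 2 places around the cycle: 5 → 7 → 3.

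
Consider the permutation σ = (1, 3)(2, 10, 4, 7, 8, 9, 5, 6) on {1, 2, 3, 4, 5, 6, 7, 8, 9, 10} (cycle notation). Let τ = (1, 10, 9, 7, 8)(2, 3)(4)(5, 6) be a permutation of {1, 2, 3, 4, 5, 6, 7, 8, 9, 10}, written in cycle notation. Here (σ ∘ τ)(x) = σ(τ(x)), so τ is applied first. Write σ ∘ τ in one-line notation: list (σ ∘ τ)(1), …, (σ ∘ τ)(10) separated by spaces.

For each element, apply τ then σ: 1 → 10 → 4; 2 → 3 → 1; 3 → 2 → 10; 4 → 4 → 7; 5 → 6 → 2; 6 → 5 → 6; 7 → 8 → 9; 8 → 1 → 3; 9 → 7 → 8; 10 → 9 → 5.
Collecting the images, σ ∘ τ = [4 1 10 7 2 6 9 3 8 5].

4 1 10 7 2 6 9 3 8 5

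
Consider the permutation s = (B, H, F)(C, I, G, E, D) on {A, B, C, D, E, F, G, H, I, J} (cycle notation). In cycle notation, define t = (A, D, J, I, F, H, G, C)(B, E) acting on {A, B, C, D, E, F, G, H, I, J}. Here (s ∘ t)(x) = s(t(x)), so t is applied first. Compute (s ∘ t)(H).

(s ∘ t)(H) = s(t(H)). t(H) = G, then s(G) = E. So (s ∘ t)(H) = E.

E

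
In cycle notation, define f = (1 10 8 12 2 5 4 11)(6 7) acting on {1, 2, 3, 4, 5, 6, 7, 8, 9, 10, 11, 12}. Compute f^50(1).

8

1 lies in the 8-cycle (1 10 8 12 2 5 4 11).
On an 8-cycle, f^8 is the identity, so f^50 = f^2 there (50 ≡ 2 mod 8).
Advancing 2 steps from 1: 1 → 10 → 8.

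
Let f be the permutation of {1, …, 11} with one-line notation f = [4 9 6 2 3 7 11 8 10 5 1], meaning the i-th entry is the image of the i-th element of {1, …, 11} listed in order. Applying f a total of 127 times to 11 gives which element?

3

Tracing 11 → 1 → … returns to 11 after 10 steps, so 11 lies in a 10-cycle (1, 4, 2, 9, 10, 5, 3, 6, 7, 11).
Since the cycle has length 10, f^127 acts on it the same as f^7 (127 mod 10 = 7).
Advancing 7 steps from 11: 11 → 1 → 4 → 2 → 9 → 10 → 5 → 3.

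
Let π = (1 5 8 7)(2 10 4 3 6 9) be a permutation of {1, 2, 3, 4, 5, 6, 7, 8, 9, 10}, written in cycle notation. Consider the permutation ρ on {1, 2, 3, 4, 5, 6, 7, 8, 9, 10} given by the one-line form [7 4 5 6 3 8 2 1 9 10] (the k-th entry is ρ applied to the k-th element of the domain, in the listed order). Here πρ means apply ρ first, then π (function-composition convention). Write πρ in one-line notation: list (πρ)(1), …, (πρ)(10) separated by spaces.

Chase each element through ρ then π: 1 → 7 → 1; 2 → 4 → 3; 3 → 5 → 8; 4 → 6 → 9; 5 → 3 → 6; 6 → 8 → 7; 7 → 2 → 10; 8 → 1 → 5; 9 → 9 → 2; 10 → 10 → 4.
Collecting the images, πρ = [1 3 8 9 6 7 10 5 2 4].

1 3 8 9 6 7 10 5 2 4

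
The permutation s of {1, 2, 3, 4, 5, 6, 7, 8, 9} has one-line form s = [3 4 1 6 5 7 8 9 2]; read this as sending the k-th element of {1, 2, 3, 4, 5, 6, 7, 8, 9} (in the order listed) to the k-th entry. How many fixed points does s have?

1

The fixed points (elements with s(x) = x) are {5}, so there is 1.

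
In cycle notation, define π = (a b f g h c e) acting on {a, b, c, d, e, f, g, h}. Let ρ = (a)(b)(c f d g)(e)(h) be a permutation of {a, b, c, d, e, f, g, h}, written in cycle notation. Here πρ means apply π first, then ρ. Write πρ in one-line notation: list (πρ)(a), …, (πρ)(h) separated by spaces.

For each element, apply π then ρ: a → b → b; b → f → d; c → e → e; d → d → g; e → a → a; f → g → c; g → h → h; h → c → f.
Collecting the images, πρ = [b d e g a c h f].

b d e g a c h f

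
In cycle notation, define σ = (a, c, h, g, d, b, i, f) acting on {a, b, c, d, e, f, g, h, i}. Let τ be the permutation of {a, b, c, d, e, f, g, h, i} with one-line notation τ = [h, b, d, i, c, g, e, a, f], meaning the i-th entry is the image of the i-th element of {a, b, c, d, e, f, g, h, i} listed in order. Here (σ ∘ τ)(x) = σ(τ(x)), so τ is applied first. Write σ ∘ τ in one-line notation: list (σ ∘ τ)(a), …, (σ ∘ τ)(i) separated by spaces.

(σ ∘ τ)(x) = σ(τ(x)). Computing each image: σ(τ(a)) = σ(h) = g, σ(τ(b)) = σ(b) = i, σ(τ(c)) = σ(d) = b, σ(τ(d)) = σ(i) = f, σ(τ(e)) = σ(c) = h, σ(τ(f)) = σ(g) = d, σ(τ(g)) = σ(e) = e, σ(τ(h)) = σ(a) = c, σ(τ(i)) = σ(f) = a.
Hence σ ∘ τ = [g i b f h d e c a].

g i b f h d e c a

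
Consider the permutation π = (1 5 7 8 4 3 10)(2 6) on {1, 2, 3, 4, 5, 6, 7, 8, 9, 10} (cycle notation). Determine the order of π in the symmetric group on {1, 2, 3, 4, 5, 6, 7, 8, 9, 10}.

The cycle type of π is (7, 2, 1).
Since disjoint cycles commute, ord(π) = lcm(7, 2) = 14.

14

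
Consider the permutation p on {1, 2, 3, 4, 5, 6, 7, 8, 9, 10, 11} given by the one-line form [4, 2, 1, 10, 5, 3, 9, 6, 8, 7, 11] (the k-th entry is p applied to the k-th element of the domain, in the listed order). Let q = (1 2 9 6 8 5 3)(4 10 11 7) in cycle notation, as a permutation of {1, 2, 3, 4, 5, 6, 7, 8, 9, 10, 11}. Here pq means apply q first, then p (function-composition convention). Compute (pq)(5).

1

(pq)(5) = p(q(5)). q(5) = 3, then p(3) = 1. So (pq)(5) = 1.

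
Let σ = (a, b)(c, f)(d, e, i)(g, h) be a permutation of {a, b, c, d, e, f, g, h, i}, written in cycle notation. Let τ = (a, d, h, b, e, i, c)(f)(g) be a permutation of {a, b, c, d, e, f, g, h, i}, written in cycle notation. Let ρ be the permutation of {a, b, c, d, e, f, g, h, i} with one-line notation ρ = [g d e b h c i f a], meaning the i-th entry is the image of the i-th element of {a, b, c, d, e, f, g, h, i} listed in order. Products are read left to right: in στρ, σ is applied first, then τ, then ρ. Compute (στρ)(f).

g

(στρ)(f) = ρ(τ(σ(f))). σ(f) = c, then τ(c) = a, then ρ(a) = g, so the result is g.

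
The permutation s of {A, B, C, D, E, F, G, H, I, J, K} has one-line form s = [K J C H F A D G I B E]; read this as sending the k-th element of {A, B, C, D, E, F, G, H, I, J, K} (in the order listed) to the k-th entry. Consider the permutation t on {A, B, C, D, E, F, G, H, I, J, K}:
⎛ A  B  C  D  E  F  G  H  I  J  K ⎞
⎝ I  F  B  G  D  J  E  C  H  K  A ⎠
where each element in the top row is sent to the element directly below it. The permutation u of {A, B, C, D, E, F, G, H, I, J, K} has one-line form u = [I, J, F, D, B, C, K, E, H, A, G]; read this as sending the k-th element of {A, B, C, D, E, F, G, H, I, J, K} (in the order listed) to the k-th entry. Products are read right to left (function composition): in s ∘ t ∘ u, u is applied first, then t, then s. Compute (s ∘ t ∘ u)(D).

D

(s ∘ t ∘ u)(D) = s(t(u(D))). u(D) = D, then t(D) = G, then s(G) = D, so the result is D.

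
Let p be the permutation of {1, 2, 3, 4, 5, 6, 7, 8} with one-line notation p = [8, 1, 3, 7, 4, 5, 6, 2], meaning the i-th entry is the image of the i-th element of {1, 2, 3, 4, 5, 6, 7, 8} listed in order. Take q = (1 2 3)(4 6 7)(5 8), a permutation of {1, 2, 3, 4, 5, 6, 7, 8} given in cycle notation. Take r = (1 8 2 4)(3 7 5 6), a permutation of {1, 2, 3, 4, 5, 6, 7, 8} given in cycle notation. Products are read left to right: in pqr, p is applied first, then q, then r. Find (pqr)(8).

Chase 8: p(8) = 2; q(2) = 3; r(3) = 7. Hence (pqr)(8) = 7.

7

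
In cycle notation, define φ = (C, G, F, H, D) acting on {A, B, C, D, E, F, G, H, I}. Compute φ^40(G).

G lies in the 5-cycle (C, G, F, H, D).
Since the cycle has length 5, φ^40 acts on it the same as φ^0 (40 mod 5 = 0).
So φ^40(G) = G.

G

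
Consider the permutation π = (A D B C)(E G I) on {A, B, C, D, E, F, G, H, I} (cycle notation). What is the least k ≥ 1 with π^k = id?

The disjoint cycles have lengths 4, 3, 1, 1.
The order is lcm(4, 3) = 12.

12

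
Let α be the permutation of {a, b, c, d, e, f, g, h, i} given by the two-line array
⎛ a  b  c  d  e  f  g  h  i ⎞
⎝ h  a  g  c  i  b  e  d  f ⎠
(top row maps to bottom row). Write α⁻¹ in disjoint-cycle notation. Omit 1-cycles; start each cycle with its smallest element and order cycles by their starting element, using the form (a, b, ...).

(a, b, f, i, e, g, c, d, h)

The cycle decomposition of α is (a, h, d, c, g, e, i, f, b).
The inverse reverses every cycle; in canonical form, α⁻¹ = (a, b, f, i, e, g, c, d, h).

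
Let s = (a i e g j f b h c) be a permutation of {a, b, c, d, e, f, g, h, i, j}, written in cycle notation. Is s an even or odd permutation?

even

The cycle lengths are 9, 1.
A cycle of length ℓ contributes ℓ−1 transpositions, so s is a product of 8 transpositions — even.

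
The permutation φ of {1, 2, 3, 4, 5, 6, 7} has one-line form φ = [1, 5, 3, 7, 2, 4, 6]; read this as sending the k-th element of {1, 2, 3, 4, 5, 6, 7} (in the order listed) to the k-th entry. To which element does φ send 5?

5 is element number 5 of the domain, and entry number 5 of the one-line form is 2, so φ(5) = 2.

2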